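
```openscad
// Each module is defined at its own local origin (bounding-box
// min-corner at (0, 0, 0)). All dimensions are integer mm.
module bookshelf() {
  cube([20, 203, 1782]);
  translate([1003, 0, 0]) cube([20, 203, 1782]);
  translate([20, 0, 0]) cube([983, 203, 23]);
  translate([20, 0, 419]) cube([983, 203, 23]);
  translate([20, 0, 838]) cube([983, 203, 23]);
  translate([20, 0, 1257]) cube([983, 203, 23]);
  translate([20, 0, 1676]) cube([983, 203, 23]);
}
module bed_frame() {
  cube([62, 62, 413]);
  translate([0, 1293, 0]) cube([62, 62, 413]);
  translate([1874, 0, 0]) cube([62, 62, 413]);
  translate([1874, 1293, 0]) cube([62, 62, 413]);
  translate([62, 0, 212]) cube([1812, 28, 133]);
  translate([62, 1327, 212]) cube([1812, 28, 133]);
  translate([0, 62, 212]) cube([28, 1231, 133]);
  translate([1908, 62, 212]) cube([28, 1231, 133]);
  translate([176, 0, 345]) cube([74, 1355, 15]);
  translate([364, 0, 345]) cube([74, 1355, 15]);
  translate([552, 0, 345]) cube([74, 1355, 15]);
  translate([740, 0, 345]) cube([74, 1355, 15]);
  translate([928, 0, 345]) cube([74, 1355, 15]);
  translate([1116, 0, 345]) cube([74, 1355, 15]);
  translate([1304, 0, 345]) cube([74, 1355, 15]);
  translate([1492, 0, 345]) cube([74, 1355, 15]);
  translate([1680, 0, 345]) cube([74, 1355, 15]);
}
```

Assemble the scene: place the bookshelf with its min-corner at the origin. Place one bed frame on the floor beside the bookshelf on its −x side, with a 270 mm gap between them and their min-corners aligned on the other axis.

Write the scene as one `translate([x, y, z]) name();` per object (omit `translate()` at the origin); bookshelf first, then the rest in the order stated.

bookshelf();
translate([-2206, 0, 0]) bed_frame();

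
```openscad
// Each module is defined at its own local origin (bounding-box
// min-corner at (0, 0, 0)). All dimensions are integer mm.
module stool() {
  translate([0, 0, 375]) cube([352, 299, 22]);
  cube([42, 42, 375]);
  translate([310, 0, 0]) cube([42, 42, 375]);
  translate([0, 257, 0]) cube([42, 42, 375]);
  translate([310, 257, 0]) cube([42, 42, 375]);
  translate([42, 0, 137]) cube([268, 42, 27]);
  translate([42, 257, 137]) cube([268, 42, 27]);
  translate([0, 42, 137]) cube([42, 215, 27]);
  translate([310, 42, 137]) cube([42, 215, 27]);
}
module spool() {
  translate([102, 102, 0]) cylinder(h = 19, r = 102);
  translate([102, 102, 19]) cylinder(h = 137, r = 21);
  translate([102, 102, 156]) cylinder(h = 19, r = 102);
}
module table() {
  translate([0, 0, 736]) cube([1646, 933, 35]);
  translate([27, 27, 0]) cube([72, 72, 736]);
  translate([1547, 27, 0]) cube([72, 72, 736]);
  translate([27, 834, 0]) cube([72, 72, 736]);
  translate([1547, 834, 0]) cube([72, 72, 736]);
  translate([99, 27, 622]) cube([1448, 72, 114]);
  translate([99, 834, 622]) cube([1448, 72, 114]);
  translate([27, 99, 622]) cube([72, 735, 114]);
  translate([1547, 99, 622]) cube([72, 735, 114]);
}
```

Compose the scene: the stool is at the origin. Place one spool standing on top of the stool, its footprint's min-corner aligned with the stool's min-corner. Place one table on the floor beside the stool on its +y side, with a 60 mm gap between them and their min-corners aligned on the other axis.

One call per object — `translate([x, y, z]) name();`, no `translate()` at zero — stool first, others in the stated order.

stool();
translate([0, 0, 397]) spool();
translate([0, 359, 0]) table();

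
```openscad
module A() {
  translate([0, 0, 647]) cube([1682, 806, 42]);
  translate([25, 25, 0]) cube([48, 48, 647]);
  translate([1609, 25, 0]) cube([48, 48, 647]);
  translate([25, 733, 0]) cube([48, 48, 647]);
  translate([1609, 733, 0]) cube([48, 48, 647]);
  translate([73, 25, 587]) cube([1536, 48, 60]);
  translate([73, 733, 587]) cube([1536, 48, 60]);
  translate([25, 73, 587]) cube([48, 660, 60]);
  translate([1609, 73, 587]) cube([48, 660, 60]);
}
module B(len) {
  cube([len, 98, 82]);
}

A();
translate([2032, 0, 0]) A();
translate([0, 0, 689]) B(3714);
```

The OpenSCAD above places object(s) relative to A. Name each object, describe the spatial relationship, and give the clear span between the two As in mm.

Second table starts at x = 2032; first ends at x = 1682; clear span = 2032 − 1682 = 350 mm.

A is a table. B is a beam. A beam spans the tops of two tables. The clear span between the two tables is 350 mm.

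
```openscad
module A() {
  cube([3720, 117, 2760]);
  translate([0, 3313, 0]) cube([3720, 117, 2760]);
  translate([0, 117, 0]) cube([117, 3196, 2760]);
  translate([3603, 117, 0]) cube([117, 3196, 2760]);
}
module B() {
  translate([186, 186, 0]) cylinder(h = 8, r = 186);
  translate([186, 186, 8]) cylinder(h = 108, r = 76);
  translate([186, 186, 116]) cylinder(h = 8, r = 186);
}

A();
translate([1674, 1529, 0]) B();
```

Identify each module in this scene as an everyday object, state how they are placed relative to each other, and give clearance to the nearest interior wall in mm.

A is a house frame. B is a spool. The spool sits inside the house frame, centred. The clearance to the nearest interior wall is 1412 mm.

Clearances: x = 1557, y = 1412; minimum 1412 mm.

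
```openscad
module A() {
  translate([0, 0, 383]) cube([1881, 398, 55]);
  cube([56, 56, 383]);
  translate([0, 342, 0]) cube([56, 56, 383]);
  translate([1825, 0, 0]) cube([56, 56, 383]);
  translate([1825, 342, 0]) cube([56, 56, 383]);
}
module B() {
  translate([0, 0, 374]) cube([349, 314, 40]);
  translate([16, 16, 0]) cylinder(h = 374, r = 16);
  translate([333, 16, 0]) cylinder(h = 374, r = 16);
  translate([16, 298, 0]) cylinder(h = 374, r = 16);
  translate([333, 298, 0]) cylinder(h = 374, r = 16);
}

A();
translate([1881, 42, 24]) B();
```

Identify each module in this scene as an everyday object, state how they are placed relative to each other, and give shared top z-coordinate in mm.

A is a bench. B is a stool. The stool is beside the bench with their tops flush at z = 438. The shared top z-coordinate is 438 mm.

Both tops at z = 438 mm.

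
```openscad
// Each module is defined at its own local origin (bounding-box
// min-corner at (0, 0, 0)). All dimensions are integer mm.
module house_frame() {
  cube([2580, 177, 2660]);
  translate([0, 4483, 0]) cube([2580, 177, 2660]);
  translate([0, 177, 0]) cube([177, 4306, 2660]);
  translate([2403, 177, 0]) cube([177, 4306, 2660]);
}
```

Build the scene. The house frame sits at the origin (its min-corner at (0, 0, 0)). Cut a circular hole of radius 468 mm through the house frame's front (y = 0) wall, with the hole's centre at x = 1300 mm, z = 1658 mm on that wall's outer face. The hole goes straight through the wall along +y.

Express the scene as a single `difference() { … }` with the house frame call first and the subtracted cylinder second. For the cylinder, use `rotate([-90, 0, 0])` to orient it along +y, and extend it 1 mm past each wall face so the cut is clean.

difference() {
  house_frame();
  translate([1300, -1, 1658]) rotate([-90, 0, 0]) cylinder(h = 179, r = 468);
}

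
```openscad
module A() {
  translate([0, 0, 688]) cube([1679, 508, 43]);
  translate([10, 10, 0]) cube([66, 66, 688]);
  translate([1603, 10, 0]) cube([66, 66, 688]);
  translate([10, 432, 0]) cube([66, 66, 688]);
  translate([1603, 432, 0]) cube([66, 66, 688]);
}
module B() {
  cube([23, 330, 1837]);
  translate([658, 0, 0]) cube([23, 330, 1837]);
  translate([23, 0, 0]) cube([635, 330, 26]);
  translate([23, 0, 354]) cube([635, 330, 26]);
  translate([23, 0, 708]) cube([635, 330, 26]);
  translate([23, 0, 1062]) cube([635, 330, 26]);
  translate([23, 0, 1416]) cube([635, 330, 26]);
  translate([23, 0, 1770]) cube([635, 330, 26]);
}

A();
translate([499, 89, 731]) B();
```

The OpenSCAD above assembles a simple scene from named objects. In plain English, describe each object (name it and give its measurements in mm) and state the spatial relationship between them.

A is a table with a 1679×508 mm rectangular top, 43 mm thick, top surface at z = 731 mm, supported by four 66×66 mm square legs, each inset 10 mm from the nearest pair of top edges, running from the floor.

B is a bookshelf 681 mm wide overall, 330 mm deep and 1837 mm tall. The two sides are 23 mm thick vertical panels. 6 horizontal shelves of 26 mm thickness span between the inner faces of the sides; the lowest shelf sits on the floor and shelves are stacked with a clear vertical gap of 328 mm between each pair.

The bookshelf is on top of the table, centred.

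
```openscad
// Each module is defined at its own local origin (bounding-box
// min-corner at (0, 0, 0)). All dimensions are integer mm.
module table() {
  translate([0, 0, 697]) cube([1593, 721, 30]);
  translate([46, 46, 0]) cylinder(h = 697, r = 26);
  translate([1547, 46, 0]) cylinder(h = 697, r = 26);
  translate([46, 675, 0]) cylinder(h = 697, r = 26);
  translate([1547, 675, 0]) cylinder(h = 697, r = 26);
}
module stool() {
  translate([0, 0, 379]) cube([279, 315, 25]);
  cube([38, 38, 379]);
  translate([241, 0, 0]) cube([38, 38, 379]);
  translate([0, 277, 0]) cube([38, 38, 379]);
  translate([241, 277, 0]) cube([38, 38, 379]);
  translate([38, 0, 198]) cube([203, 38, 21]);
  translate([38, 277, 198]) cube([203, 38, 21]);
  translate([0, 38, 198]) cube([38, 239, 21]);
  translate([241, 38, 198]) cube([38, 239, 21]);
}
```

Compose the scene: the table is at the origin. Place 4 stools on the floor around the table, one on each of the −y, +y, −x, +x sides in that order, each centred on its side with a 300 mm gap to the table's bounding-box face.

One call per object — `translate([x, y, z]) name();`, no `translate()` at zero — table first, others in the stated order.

table();
translate([657, -615, 0]) stool();
translate([657, 1021, 0]) stool();
translate([-579, 203, 0]) stool();
translate([1893, 203, 0]) stool();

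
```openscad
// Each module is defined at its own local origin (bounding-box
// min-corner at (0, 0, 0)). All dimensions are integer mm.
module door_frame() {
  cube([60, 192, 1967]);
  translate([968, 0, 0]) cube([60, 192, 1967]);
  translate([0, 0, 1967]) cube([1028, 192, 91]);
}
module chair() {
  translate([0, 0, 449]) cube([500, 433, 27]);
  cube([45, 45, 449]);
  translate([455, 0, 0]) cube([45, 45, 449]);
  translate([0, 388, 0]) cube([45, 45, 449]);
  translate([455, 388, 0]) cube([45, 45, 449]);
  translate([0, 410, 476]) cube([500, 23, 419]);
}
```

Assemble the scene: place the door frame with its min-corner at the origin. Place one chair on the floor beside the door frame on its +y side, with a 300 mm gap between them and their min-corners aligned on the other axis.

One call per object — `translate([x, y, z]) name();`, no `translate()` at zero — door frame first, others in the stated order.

door_frame();
translate([0, 492, 0]) chair();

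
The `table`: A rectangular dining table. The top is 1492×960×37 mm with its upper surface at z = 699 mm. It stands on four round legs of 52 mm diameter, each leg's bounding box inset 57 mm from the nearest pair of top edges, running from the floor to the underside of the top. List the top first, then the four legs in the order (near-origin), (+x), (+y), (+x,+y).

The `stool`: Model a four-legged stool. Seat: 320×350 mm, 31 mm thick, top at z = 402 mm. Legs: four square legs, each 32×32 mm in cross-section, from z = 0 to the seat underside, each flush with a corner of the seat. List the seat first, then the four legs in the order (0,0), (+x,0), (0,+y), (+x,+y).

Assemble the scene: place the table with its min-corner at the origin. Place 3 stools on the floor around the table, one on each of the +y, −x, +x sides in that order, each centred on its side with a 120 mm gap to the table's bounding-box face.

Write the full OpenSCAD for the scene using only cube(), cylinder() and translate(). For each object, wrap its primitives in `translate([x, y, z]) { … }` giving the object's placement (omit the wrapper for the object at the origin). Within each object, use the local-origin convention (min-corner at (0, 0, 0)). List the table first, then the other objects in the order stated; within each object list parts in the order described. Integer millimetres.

translate([0, 0, 662]) cube([1492, 960, 37]);
translate([83, 83, 0]) cylinder(h = 662, r = 26);
translate([1409, 83, 0]) cylinder(h = 662, r = 26);
translate([83, 877, 0]) cylinder(h = 662, r = 26);
translate([1409, 877, 0]) cylinder(h = 662, r = 26);
translate([586, 1080, 0]) {
  translate([0, 0, 371]) cube([320, 350, 31]);
  cube([32, 32, 371]);
  translate([288, 0, 0]) cube([32, 32, 371]);
  translate([0, 318, 0]) cube([32, 32, 371]);
  translate([288, 318, 0]) cube([32, 32, 371]);
}
translate([-440, 305, 0]) {
  translate([0, 0, 371]) cube([320, 350, 31]);
  cube([32, 32, 371]);
  translate([288, 0, 0]) cube([32, 32, 371]);
  translate([0, 318, 0]) cube([32, 32, 371]);
  translate([288, 318, 0]) cube([32, 32, 371]);
}
translate([1612, 305, 0]) {
  translate([0, 0, 371]) cube([320, 350, 31]);
  cube([32, 32, 371]);
  translate([288, 0, 0]) cube([32, 32, 371]);
  translate([0, 318, 0]) cube([32, 32, 371]);
  translate([288, 318, 0]) cube([32, 32, 371]);
}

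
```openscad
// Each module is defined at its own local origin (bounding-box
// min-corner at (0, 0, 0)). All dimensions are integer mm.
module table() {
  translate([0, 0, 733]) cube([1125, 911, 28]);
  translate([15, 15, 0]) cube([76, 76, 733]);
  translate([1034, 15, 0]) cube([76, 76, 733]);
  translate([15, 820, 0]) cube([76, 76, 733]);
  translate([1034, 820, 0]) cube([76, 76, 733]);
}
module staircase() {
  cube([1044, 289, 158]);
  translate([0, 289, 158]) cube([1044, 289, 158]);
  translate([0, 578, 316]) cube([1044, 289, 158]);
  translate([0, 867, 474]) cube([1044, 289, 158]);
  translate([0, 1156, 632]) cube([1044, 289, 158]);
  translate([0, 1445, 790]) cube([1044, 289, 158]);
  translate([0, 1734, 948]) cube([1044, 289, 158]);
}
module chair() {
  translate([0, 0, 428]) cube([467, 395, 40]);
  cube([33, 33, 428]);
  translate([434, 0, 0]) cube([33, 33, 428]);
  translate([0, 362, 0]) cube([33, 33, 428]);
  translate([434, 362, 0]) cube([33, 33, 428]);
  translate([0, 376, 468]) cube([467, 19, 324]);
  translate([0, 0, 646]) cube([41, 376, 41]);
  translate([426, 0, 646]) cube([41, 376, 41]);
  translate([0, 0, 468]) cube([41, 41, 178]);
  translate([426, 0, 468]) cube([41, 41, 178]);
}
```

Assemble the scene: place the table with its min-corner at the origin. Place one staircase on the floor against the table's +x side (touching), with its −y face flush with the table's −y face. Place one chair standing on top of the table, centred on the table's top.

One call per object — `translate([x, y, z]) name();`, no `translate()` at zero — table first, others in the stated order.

table();
translate([1125, 0, 0]) staircase();
translate([329, 258, 761]) chair();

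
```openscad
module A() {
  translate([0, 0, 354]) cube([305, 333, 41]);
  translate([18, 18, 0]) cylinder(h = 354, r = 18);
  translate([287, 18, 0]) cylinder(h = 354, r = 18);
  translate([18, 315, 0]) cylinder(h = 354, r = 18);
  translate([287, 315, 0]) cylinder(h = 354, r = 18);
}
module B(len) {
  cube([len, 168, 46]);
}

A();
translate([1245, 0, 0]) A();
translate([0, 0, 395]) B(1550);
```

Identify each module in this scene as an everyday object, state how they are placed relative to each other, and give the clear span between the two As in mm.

A is a stool. B is a beam. A beam spans the tops of two stools. The clear span between the two stools is 940 mm.

Second stool starts at x = 1245; first ends at x = 305; clear span = 1245 − 305 = 940 mm.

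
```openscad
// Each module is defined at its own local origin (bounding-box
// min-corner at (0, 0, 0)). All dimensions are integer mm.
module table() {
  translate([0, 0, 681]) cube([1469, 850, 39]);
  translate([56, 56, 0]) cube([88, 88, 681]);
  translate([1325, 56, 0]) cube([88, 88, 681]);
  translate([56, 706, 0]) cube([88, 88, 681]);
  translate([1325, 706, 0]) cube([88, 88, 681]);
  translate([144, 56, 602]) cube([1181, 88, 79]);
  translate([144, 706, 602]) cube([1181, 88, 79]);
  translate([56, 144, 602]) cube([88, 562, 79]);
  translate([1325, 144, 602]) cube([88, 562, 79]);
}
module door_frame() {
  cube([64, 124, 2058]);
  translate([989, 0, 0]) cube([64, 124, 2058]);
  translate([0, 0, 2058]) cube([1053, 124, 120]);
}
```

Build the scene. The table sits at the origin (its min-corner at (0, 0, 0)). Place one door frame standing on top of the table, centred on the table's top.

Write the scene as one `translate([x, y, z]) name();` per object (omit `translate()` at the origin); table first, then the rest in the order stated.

table();
translate([208, 363, 720]) door_frame();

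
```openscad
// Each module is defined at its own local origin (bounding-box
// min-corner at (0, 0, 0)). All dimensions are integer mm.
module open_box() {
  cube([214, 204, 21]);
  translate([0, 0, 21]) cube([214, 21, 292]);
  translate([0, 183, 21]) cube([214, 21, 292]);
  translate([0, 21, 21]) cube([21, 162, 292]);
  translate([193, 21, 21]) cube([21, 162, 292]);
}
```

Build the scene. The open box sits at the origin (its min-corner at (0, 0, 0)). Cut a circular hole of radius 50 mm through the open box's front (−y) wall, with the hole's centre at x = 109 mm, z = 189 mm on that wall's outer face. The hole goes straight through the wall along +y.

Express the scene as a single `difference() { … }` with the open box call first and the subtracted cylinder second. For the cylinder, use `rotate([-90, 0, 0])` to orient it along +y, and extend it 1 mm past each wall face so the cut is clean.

difference() {
  open_box();
  translate([109, -1, 189]) rotate([-90, 0, 0]) cylinder(h = 23, r = 50);
}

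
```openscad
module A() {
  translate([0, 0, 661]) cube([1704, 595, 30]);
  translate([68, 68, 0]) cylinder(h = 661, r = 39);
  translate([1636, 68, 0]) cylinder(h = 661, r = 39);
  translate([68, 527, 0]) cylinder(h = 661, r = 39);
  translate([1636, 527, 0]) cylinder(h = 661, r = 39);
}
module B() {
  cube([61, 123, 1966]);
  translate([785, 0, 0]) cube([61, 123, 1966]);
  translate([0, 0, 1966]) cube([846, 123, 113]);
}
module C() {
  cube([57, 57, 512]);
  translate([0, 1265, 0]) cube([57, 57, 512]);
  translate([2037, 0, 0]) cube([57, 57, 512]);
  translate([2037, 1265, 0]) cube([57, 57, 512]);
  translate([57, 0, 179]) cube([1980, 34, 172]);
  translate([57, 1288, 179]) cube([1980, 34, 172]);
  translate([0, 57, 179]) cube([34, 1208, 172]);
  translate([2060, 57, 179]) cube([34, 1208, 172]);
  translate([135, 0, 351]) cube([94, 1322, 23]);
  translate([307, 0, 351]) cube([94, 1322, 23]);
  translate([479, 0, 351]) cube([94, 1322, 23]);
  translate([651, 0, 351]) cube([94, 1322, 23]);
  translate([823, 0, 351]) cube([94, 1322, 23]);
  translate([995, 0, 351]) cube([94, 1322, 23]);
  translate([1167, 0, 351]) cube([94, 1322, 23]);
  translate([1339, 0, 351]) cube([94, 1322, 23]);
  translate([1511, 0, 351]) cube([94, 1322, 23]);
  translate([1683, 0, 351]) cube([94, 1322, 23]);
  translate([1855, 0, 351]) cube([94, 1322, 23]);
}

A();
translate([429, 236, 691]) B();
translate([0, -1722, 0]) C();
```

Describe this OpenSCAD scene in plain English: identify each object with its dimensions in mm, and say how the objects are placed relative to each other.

A is a rectangular dining table. The top is 1704×595×30 mm with its upper surface at z = 691 mm. It stands on four round legs of 78 mm diameter, each leg's bounding box inset 29 mm from the nearest pair of top edges, running from the floor to the underside of the top.

B is a rectangular door frame: two vertical jambs of 61×123 mm section, 1966 mm tall, with a clear opening 724 mm wide between their inner faces. A header 113 mm tall and 123 mm deep lies on top of the jambs and spans the full outside width.

C is a bed frame 2094 mm long (x) by 1322 mm wide (y). Four 57×57 mm corner posts, 512 mm tall, at the corners of the footprint. Four rails of 34 mm thickness and 172 mm height run between adjacent posts with their undersides at z = 179 mm, their outer faces flush with the outside of the frame (the two x-running rails run between the posts' inner faces; the two y-running rails run between the posts' inner faces). 11 slats, each 94 mm wide (x) and 23 mm thick, lie across the top of the two x-running rails, running the full 1322 mm width of the frame in y; the slats are evenly spaced along x between the inner faces of the end posts with equal gaps (rounded down to the nearest mm) at the −x end and between each pair — any rounding remainder accumulates at the +x end.

The door frame is on top of the table, centred. The bed frame is on the floor beside the table on its −y side.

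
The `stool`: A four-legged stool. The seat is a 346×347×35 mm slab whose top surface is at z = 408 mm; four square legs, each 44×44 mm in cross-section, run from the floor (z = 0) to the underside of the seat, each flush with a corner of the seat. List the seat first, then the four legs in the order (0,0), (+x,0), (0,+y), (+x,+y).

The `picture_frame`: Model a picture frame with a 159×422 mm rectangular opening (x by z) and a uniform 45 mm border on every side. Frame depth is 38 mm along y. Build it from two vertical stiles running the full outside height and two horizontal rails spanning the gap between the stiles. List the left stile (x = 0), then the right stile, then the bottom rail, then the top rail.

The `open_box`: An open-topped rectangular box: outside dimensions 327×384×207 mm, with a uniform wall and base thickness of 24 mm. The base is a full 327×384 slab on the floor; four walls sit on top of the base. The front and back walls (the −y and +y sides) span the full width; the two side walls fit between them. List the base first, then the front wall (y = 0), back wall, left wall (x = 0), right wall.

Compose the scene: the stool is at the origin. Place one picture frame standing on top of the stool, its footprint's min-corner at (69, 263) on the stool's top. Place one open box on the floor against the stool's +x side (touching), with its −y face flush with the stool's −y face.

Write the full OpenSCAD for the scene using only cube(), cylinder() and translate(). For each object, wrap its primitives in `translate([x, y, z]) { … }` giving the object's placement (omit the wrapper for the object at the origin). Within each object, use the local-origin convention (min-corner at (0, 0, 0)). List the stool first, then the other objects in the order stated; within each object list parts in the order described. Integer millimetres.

translate([0, 0, 373]) cube([346, 347, 35]);
cube([44, 44, 373]);
translate([302, 0, 0]) cube([44, 44, 373]);
translate([0, 303, 0]) cube([44, 44, 373]);
translate([302, 303, 0]) cube([44, 44, 373]);
translate([69, 263, 408]) {
  cube([45, 38, 512]);
  translate([204, 0, 0]) cube([45, 38, 512]);
  translate([45, 0, 0]) cube([159, 38, 45]);
  translate([45, 0, 467]) cube([159, 38, 45]);
}
translate([346, 0, 0]) {
  cube([327, 384, 24]);
  translate([0, 0, 24]) cube([327, 24, 183]);
  translate([0, 360, 24]) cube([327, 24, 183]);
  translate([0, 24, 24]) cube([24, 336, 183]);
  translate([303, 24, 24]) cube([24, 336, 183]);
}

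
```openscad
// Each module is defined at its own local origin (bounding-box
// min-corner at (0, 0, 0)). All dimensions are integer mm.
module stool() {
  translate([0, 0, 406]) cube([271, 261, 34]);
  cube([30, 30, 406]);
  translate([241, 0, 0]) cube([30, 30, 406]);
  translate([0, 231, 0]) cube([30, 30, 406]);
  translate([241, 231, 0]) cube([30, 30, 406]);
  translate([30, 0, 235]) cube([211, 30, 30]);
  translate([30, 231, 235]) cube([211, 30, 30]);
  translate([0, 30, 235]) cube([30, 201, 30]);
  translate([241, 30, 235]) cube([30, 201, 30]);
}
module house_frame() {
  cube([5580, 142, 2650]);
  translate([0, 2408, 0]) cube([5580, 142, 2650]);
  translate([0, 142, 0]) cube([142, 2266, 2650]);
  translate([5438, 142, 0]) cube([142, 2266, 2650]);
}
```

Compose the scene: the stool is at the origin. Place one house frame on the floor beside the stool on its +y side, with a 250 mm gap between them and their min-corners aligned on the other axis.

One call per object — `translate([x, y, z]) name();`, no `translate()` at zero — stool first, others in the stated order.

stool();
translate([0, 511, 0]) house_frame();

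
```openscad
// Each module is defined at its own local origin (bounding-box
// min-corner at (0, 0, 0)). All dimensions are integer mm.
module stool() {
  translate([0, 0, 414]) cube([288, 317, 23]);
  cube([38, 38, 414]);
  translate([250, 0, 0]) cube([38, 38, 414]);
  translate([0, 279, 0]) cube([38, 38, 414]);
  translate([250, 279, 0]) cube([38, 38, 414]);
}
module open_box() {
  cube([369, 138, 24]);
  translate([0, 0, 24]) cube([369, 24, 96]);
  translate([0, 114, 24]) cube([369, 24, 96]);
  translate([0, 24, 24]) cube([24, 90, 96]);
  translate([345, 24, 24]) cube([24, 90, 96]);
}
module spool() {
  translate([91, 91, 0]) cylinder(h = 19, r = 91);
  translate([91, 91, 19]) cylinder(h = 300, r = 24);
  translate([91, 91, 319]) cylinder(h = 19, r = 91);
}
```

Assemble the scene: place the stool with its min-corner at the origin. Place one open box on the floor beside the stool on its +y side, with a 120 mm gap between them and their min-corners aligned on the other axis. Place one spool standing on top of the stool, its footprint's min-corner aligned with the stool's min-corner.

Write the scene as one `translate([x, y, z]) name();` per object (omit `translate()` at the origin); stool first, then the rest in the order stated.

stool();
translate([0, 437, 0]) open_box();
translate([0, 0, 437]) spool();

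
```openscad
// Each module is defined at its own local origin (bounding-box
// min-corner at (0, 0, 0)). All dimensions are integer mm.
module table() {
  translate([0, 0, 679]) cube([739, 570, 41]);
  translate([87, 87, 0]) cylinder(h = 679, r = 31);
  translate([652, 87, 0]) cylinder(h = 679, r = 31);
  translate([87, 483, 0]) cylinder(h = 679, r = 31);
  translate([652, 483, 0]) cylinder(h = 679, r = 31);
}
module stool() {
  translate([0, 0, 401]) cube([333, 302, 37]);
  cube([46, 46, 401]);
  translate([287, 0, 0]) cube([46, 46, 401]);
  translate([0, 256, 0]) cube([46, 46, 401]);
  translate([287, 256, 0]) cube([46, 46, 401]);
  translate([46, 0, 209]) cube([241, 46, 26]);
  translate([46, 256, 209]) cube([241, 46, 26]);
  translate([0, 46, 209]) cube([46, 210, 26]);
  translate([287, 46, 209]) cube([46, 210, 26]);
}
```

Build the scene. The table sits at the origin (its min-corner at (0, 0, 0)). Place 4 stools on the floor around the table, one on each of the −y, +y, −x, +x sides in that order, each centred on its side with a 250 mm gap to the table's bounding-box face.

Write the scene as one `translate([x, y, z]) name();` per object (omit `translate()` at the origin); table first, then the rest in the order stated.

table();
translate([203, -552, 0]) stool();
translate([203, 820, 0]) stool();
translate([-583, 134, 0]) stool();
translate([989, 134, 0]) stool();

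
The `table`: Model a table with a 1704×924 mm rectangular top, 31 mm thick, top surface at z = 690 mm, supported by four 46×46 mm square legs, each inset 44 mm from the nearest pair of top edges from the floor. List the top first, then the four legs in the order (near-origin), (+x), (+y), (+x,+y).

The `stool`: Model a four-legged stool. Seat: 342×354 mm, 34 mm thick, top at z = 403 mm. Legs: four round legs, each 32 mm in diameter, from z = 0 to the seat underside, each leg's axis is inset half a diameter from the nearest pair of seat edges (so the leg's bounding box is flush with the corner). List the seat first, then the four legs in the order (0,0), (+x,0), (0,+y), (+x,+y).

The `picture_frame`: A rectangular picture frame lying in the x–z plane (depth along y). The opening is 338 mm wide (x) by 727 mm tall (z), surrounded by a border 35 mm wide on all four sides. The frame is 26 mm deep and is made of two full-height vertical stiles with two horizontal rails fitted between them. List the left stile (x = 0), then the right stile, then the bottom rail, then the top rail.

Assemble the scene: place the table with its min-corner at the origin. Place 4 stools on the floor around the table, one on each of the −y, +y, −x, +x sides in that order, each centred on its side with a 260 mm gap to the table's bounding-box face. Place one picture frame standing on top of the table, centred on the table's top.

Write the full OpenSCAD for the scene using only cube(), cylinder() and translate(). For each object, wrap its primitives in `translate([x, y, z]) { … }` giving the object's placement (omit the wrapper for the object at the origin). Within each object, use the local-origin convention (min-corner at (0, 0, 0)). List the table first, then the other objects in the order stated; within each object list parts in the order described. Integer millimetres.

translate([0, 0, 659]) cube([1704, 924, 31]);
translate([44, 44, 0]) cube([46, 46, 659]);
translate([1614, 44, 0]) cube([46, 46, 659]);
translate([44, 834, 0]) cube([46, 46, 659]);
translate([1614, 834, 0]) cube([46, 46, 659]);
translate([681, -614, 0]) {
  translate([0, 0, 369]) cube([342, 354, 34]);
  translate([16, 16, 0]) cylinder(h = 369, r = 16);
  translate([326, 16, 0]) cylinder(h = 369, r = 16);
  translate([16, 338, 0]) cylinder(h = 369, r = 16);
  translate([326, 338, 0]) cylinder(h = 369, r = 16);
}
translate([681, 1184, 0]) {
  translate([0, 0, 369]) cube([342, 354, 34]);
  translate([16, 16, 0]) cylinder(h = 369, r = 16);
  translate([326, 16, 0]) cylinder(h = 369, r = 16);
  translate([16, 338, 0]) cylinder(h = 369, r = 16);
  translate([326, 338, 0]) cylinder(h = 369, r = 16);
}
translate([-602, 285, 0]) {
  translate([0, 0, 369]) cube([342, 354, 34]);
  translate([16, 16, 0]) cylinder(h = 369, r = 16);
  translate([326, 16, 0]) cylinder(h = 369, r = 16);
  translate([16, 338, 0]) cylinder(h = 369, r = 16);
  translate([326, 338, 0]) cylinder(h = 369, r = 16);
}
translate([1964, 285, 0]) {
  translate([0, 0, 369]) cube([342, 354, 34]);
  translate([16, 16, 0]) cylinder(h = 369, r = 16);
  translate([326, 16, 0]) cylinder(h = 369, r = 16);
  translate([16, 338, 0]) cylinder(h = 369, r = 16);
  translate([326, 338, 0]) cylinder(h = 369, r = 16);
}
translate([648, 449, 690]) {
  cube([35, 26, 797]);
  translate([373, 0, 0]) cube([35, 26, 797]);
  translate([35, 0, 0]) cube([338, 26, 35]);
  translate([35, 0, 762]) cube([338, 26, 35]);
}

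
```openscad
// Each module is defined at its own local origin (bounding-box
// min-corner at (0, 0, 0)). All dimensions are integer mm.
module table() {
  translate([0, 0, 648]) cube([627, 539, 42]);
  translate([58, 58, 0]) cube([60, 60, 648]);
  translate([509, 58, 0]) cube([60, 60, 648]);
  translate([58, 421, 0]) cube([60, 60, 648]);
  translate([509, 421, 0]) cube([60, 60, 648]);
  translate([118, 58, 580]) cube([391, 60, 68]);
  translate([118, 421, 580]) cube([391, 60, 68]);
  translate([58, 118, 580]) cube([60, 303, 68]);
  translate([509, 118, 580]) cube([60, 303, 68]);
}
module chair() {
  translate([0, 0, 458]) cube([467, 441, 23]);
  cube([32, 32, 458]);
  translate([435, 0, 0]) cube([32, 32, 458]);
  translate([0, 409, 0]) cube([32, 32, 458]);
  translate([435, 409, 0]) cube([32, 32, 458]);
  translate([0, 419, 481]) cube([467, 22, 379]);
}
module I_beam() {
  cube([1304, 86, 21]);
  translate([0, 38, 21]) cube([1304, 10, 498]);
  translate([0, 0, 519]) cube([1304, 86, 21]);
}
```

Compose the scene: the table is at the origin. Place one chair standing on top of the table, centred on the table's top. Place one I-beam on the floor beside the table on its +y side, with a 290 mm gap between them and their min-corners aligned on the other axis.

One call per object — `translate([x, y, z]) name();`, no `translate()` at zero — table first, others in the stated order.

table();
translate([80, 49, 690]) chair();
translate([0, 829, 0]) I_beam();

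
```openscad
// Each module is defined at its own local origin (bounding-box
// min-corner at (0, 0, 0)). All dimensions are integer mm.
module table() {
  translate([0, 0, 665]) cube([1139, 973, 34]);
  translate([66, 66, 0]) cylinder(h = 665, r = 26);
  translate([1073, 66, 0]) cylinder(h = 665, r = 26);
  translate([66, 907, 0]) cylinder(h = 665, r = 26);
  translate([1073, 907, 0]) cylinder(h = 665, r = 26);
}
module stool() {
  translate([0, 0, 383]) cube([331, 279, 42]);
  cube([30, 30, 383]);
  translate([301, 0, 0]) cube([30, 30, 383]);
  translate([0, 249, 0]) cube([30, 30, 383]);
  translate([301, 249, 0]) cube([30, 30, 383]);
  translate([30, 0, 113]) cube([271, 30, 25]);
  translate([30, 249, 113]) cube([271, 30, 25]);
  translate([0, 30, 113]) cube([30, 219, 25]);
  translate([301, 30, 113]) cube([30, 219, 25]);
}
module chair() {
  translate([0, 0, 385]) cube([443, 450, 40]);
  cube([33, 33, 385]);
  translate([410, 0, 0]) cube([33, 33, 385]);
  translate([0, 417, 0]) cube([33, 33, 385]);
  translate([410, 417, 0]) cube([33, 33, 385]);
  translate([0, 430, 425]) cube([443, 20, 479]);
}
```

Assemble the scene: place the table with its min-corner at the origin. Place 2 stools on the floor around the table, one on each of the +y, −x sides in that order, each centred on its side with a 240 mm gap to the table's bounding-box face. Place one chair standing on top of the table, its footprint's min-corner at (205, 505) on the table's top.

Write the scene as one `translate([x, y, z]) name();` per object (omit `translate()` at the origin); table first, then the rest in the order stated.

table();
translate([404, 1213, 0]) stool();
translate([-571, 347, 0]) stool();
translate([205, 505, 699]) chair();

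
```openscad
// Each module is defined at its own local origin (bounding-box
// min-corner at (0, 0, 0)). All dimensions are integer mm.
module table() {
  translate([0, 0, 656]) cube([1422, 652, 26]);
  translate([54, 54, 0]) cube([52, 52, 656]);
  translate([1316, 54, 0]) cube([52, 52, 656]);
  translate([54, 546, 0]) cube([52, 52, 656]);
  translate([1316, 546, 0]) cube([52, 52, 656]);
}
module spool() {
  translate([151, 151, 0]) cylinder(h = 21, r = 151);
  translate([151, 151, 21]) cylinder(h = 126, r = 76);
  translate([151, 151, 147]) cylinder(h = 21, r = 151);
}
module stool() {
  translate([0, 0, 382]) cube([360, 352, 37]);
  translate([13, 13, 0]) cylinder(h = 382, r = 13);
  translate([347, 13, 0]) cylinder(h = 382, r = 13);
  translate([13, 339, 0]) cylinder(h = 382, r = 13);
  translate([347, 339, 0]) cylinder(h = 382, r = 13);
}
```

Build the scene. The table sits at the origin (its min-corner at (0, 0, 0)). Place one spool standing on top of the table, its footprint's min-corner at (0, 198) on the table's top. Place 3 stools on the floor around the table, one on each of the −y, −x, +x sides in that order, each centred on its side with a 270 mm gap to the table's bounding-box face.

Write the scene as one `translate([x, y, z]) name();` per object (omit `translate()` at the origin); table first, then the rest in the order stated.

table();
translate([0, 198, 682]) spool();
translate([531, -622, 0]) stool();
translate([-630, 150, 0]) stool();
translate([1692, 150, 0]) stool();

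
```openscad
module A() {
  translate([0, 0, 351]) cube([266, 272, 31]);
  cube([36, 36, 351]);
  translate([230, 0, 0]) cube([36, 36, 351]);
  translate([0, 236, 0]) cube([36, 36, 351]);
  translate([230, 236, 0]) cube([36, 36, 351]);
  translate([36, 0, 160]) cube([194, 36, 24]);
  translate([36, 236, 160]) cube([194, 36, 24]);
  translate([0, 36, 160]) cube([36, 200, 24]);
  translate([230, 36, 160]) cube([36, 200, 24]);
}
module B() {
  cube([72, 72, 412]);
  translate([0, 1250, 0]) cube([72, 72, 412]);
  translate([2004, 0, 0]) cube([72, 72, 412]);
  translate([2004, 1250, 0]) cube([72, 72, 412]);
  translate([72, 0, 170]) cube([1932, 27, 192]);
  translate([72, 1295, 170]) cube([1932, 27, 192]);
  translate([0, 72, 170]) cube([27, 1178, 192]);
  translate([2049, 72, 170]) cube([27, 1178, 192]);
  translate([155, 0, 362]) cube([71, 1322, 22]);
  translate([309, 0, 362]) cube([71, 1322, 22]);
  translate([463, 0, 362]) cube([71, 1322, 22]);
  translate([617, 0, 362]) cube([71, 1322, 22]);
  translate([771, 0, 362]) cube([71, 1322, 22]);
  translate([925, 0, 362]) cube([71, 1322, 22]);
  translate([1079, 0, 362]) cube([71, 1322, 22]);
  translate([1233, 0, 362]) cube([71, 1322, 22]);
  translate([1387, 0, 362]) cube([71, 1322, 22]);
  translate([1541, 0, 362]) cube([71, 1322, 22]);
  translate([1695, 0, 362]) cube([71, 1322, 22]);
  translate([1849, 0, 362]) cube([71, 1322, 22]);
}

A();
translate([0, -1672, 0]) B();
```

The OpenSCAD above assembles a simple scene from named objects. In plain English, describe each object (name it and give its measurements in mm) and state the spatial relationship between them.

A is a simple wooden stool: a rectangular seat 266 mm (x) by 272 mm (y), 31 mm thick, top face at z = 382 mm, on four square legs, each 36×36 mm in cross-section. The legs rest on z = 0, each flush with a corner of the seat. Four stretchers, 36 mm wide and 24 mm tall, connect adjacent legs with their undersides at z = 160 mm, each running between the inner faces of the legs it joins and aligned with the legs' outer faces on the other axis.

B is a bed frame 2076 mm long (x) by 1322 mm wide (y). Four 72×72 mm corner posts, 412 mm tall, at the corners of the footprint. Four rails of 27 mm thickness and 192 mm height run between adjacent posts with their undersides at z = 170 mm, their outer faces flush with the outside of the frame (the two x-running rails run between the posts' inner faces; the two y-running rails run between the posts' inner faces). 12 slats, each 71 mm wide (x) and 22 mm thick, lie across the top of the two x-running rails, running the full 1322 mm width of the frame in y; the slats are evenly spaced along x between the inner faces of the end posts with equal gaps (rounded down to the nearest mm) at the −x end and between each pair — any rounding remainder accumulates at the +x end.

The bed frame is on the floor beside the stool on its −y side.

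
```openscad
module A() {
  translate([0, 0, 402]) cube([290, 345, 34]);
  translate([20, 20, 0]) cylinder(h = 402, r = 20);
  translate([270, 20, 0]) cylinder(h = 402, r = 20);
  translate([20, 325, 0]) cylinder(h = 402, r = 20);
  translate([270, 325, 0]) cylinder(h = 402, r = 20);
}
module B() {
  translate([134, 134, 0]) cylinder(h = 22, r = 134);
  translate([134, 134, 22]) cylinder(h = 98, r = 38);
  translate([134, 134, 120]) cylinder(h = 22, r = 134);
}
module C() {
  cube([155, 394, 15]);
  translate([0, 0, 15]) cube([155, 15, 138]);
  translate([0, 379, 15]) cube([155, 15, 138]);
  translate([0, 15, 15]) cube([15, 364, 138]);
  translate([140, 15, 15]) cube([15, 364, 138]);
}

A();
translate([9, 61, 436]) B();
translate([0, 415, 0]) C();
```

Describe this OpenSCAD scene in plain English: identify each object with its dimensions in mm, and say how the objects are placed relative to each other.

A is a four-legged stool. The seat is 290×345 mm, 34 mm thick, top at z = 436 mm. It stands on four round legs, each 40 mm in diameter, from z = 0 to the seat underside, each leg's axis is inset half a diameter from the nearest pair of seat edges (so the leg's bounding box is flush with the corner).

B is a spool: two coaxial disc flanges of radius 134 mm and thickness 22 mm, joined by a core cylinder of radius 38 mm and height 98 mm. The lower flange rests on z = 0 and the three cylinders share a vertical axis.

C is an open storage box with external size 155×394×153 mm and wall thickness 15 mm (the base is also 15 mm thick). The base covers the whole footprint; the four walls stand on the base, with the y-facing walls full-width and the x-facing walls fitting between their inner faces.

The spool is on top of the stool. The open box is on the floor beside the stool on its +y side.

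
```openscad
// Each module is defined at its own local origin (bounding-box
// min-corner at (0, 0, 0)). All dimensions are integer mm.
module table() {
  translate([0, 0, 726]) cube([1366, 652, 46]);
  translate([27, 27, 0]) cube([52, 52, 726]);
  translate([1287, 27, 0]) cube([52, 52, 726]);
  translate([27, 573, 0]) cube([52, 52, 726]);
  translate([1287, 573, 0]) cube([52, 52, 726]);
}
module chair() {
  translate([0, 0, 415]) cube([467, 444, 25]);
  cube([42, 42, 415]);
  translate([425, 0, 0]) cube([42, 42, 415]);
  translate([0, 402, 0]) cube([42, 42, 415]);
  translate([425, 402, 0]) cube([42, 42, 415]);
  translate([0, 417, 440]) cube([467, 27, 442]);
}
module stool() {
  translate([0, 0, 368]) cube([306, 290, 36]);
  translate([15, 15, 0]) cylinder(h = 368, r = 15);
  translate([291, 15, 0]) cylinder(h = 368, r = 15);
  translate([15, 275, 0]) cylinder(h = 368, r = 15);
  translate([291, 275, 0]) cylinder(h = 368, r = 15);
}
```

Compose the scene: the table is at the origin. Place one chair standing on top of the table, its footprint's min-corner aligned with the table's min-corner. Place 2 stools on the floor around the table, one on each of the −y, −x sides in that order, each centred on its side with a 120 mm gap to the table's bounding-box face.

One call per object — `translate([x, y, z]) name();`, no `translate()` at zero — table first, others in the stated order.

table();
translate([0, 0, 772]) chair();
translate([530, -410, 0]) stool();
translate([-426, 181, 0]) stool();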